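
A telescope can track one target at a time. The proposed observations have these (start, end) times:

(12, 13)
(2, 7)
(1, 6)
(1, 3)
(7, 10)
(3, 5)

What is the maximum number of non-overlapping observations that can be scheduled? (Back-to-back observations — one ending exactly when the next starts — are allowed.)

Order by finish time; keep every interval that doesn't clash with the previous kept one.
Sorted by end: (1,3)  (3,5)  (1,6)  (2,7)  (7,10)  (12,13)
take (1,3); take (3,5); skip (1,6); take (7,10); take (12,13).
Selected 4 observations.

4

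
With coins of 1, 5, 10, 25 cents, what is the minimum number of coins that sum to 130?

6

Greedy: take as many of the largest coin as possible, then repeat with the remainder.
130 = 5×25 + 1×5
Total coins = 5 + 1 = 6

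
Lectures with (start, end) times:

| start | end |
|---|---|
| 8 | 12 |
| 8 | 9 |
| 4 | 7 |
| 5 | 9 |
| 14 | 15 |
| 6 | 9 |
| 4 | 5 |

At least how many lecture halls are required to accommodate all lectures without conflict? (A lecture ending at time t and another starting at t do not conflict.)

The answer is the maximum number of intervals overlapping at any instant.
Events (time:±→running): 4:+→1 4:+→2 5:-→1 5:+→2 6:+→3 7:-→2 8:+→3 8:+→4 … peak 4.

4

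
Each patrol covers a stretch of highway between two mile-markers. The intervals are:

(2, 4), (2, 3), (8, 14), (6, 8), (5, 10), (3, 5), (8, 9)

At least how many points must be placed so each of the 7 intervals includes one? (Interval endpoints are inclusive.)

Sorted: [2,3] [2,4] [3,5] [6,8] [8,9] [5,10] [8,14]
{[2,3],[2,4],[3,5]} hit by 3; {[6,8],[8,9],[5,10],[8,14]} hit by 8.
Points: 3, 8 (2 total).

2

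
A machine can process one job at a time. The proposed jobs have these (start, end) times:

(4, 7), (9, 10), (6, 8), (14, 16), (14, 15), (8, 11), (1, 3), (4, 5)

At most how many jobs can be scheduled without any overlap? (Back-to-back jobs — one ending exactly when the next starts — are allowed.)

Sort by end time and greedily take each interval whose start is ≥ the last chosen end.
Sorted by end: (1,3)  (4,5)  (4,7)  (6,8)  (9,10)  (8,11)  (14,15)  (14,16)
take (1,3); take (4,5); skip (4,7); take (6,8); take (9,10); take (14,15); skip (14,16).
Selected 5 jobs.

5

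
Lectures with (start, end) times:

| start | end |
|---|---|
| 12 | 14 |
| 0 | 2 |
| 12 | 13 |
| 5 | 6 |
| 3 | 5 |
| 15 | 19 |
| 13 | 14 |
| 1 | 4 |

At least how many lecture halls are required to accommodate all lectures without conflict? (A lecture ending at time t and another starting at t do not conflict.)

The answer is the maximum number of intervals overlapping at any instant.
Events (time:±→running): 0:+→1 1:+→2 … peak 2.

2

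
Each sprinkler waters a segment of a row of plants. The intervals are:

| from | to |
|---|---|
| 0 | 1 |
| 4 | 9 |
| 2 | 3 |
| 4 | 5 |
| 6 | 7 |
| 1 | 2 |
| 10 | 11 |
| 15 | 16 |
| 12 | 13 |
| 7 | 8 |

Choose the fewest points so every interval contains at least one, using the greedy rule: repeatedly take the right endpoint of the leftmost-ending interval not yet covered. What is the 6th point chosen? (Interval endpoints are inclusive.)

13

Sort by right endpoint; whenever an interval is uncovered, place a point at its right end.
Sorted: [0,1] [1,2] [2,3] [4,5] [6,7] [7,8] [4,9] [10,11] [12,13] [15,16]
{[0,1],[1,2]} hit by 1; {[2,3]} hit by 3; {[4,5]} hit by 5; {[6,7],[7,8],[4,9]} hit by 7; {[10,11]} hit by 11; {[12,13]} hit by 13; {[15,16]} hit by 16.
Points: 1, 3, 5, 7, 11, 13, 16 (7 total).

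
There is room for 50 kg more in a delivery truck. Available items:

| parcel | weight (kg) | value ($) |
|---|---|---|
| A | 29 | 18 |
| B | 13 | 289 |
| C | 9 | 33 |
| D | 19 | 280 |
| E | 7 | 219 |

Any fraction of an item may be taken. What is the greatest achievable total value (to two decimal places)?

822.24

Greedy by value/weight ratio, highest first.
Order: E (219/7=31.29) > B (289/13=22.23) > D (280/19=14.74) > C (33/9=3.67) > A (18/29=0.62)
Fill: take E (7 @ 219) → take B (13 @ 289) → take D (19 @ 280) → take C (9 @ 33) → take 2/29 of A → 1.24; 50/50 used.
Total value = 822.24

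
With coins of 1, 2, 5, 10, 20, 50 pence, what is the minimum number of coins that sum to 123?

Greedy: take as many of the largest coin as possible, then repeat with the remainder.
123 − 2×50→23 − 1×20→3 − 1×2→1 − 1×1→0
Total coins = 2 + 1 + 1 + 1 = 5

5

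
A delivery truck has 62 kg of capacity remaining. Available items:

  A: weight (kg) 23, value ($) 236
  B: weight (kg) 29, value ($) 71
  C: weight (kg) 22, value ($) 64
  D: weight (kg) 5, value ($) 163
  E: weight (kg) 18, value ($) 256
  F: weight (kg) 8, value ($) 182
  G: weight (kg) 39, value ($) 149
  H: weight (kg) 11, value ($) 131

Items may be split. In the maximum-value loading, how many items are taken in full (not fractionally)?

4

Greedy by value/weight ratio, highest first.
Order: D (163/5=32.60) > F (182/8=22.75) > E (256/18=14.22) > H (131/11=11.91) > A (236/23=10.26) > G (149/39=3.82) > C (64/22=2.91) > B (71/29=2.45)
Fill: take D (5 @ 163) → take F (8 @ 182) → take E (18 @ 256) → take H (11 @ 131) → take 20/23 of A → 205.22; 62/62 used.
4 item(s) taken whole; one partial (take 20/23 of A).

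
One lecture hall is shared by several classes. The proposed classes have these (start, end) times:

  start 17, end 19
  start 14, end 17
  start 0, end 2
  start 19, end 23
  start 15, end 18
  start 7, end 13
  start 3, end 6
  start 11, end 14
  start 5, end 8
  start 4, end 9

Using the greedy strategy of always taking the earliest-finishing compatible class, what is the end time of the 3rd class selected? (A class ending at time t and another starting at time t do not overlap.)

Order by finish time; keep every interval that doesn't clash with the previous kept one.
Sorted by end: (0,2)  (3,6)  (5,8)  (4,9)  (7,13)  (11,14)  (14,17)  (15,18)  (17,19)  (19,23)
take (0,2); take (3,6); skip (5,8); skip (4,9); take (7,13); skip (11,14); take (14,17); skip (15,18); take (17,19); take (19,23).
Selected: (0,2) (3,6) (7,13) (14,17) (17,19) (19,23)

13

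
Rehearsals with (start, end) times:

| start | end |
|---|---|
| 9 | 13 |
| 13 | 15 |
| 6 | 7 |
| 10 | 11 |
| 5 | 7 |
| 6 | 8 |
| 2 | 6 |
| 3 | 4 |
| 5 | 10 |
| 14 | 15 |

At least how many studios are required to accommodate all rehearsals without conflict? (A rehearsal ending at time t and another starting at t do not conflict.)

4

Events (time:±→running): 2:+→1 3:+→2 4:-→1 5:+→2 5:+→3 6:-→2 6:+→3 6:+→4 … peak 4.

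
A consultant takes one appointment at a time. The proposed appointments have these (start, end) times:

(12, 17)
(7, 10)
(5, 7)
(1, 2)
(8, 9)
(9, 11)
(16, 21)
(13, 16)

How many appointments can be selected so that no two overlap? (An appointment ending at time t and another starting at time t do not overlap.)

6

By end time: (1,2), (5,7), (8,9), (7,10), (9,11), (13,16), (12,17), (16,21).
Pick (1,2); next start ≥ 2 → (5,7); next start ≥ 7 → (8,9); next start ≥ 9 → (9,11); next start ≥ 11 → (13,16); next start ≥ 16 → (16,21).
Selected 6 appointments.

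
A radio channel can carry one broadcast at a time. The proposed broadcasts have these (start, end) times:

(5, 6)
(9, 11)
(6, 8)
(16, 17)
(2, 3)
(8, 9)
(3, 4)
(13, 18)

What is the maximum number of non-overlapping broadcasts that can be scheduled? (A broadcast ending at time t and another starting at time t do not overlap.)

Sorted by end: (2,3)  (3,4)  (5,6)  (6,8)  (8,9)  (9,11)  (16,17)  (13,18)
take (2,3); take (3,4); take (5,6); take (6,8); take (8,9); take (9,11); take (16,17); skip (13,18).
Selected 7 broadcasts.

7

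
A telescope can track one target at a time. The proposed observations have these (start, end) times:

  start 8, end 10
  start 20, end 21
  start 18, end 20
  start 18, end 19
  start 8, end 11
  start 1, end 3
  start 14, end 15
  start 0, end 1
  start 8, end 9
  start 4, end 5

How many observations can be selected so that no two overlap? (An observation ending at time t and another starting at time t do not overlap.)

Greedy by earliest finish: after sorting by end time, pick each interval compatible with the last pick.
Sorted by end: (0,1)  (1,3)  (4,5)  (8,9)  (8,10)  (8,11)  (14,15)  (18,19)  (18,20)  (20,21)
take (0,1); take (1,3); take (4,5); take (8,9); skip (8,11); take (14,15); take (18,19); skip (18,20); take (20,21).
Selected 7 observations.

7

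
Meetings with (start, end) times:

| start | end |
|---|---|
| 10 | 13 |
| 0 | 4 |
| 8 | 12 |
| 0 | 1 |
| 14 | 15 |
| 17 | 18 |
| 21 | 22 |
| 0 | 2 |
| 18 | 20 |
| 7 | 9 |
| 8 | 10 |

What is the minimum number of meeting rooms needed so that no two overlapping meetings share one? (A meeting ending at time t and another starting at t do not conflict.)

3

Events (time:±→running): 0:+→1 0:+→2 0:+→3 … peak 3.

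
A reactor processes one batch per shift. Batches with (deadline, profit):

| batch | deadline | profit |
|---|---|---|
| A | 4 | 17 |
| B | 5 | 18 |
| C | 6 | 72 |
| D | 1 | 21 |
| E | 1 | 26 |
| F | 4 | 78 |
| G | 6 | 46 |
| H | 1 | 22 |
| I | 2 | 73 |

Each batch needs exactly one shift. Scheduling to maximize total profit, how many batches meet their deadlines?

Take jobs in profit order; each goes to the latest open slot no later than its deadline.
Profit order: F=78 I=73 C=72 G=46 E=26 H=22 D=21 B=18 A=17
Assign: F→slot 4, I→slot 2, C→slot 6, G→slot 5, E→slot 1, H skipped, D skipped, B→slot 3, A skipped.
Slots: [1:E] [2:I] [3:B] [4:F] [5:G] [6:C]
6 of 9 scheduled.

6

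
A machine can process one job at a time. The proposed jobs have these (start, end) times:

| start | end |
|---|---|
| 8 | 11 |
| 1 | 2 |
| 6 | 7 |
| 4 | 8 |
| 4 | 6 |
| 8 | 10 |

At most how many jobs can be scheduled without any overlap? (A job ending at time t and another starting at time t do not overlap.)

By end time: (1,2), (4,6), (6,7), (4,8), (8,10), (8,11).
Pick (1,2); next start ≥ 2 → (4,6); next start ≥ 6 → (6,7); next start ≥ 7 → (8,10).
Selected 4 jobs.

4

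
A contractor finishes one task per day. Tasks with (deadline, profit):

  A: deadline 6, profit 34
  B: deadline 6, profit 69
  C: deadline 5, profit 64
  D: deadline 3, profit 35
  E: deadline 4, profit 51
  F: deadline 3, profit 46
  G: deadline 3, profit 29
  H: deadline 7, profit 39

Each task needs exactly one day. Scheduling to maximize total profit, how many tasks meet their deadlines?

Take jobs in profit order; each goes to the latest open slot no later than its deadline.
By profit: B(d6,69), C(d5,64), E(d4,51), F(d3,46), H(d7,39), D(d3,35), A(d6,34), G(d3,29)
B→slot 6; C→slot 5; E→slot 4; F→slot 3; H→slot 7; D→slot 2; A→slot 1; G skipped.
7 of 8 scheduled.

7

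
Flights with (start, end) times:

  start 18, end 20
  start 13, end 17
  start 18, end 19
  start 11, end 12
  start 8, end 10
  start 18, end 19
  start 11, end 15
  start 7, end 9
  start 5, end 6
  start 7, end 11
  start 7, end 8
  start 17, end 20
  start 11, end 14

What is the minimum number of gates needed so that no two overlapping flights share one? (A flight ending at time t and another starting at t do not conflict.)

Count concurrent intervals with a sweep; the peak is the room count.
starts: [5, 7, 7, 7, 8, 11, 11, 11, 13, 17, 18, 18, 18]
ends:   [6, 8, 9, 10, 11, 12, 14, 15, 17, 19, 19, 20, 20]
s5→1 e6→0 s7→1 s7→2 s7→3 e8→2 s8→3 e9→2 e10→1 e11→0 s11→1 s11→2 s11→3 e12→2 s13→3 e14→2 e15→1 e17→0 s17→1 s18→2 s18→3 s18→4  — peak 4.

4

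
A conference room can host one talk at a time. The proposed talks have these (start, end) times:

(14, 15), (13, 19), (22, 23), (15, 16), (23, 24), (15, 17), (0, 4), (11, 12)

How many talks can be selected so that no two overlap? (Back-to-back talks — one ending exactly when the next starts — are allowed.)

6

Sort by end time and greedily take each interval whose start is ≥ the last chosen end.
By end time: (0,4), (11,12), (14,15), (15,16), (15,17), (13,19), (22,23), (23,24).
Pick (0,4); next start ≥ 4 → (11,12); next start ≥ 12 → (14,15); next start ≥ 15 → (15,16); next start ≥ 16 → (22,23); next start ≥ 23 → (23,24).
Selected 6 talks.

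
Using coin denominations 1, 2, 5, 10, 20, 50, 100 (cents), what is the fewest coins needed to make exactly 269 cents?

Greedy: take as many of the largest coin as possible, then repeat with the remainder.
269 = 2×100 + 1×50 + 1×10 + 1×5 + 2×2
Total coins = 2 + 1 + 1 + 1 + 2 = 7

7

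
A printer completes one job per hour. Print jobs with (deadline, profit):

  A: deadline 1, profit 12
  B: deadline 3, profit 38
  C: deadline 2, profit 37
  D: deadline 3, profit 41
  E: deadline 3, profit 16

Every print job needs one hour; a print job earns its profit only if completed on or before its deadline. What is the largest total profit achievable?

116

By profit: D(d3,41), B(d3,38), C(d2,37), E(d3,16), A(d1,12)
D→slot 3; B→slot 2; C→slot 1; E skipped; A skipped.
Profit = 37 + 38 + 41 = 116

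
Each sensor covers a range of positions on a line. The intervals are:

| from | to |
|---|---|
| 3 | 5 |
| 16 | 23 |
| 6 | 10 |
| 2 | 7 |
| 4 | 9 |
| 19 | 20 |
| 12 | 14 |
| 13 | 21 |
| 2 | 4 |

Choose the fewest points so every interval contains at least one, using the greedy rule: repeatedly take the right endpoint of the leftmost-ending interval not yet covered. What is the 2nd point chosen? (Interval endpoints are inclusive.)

By right end: [2,4]  [3,5]  [2,7]  [4,9]  [6,10]  [12,14]  [19,20]  [13,21]  [16,23]
[2,4] uncovered → point at 4; [6,10] uncovered → point at 10; [12,14] uncovered → point at 14; [19,20] uncovered → point at 20.
Points: 4, 10, 14, 20 (4 total).

10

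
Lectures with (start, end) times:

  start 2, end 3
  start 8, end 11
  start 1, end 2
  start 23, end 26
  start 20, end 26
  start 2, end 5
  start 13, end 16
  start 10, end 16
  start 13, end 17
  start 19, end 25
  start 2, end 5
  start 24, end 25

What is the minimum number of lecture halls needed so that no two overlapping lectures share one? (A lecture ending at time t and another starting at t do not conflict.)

4

Count concurrent intervals with a sweep; the peak is the room count.
Events (time:±→running): 1:+→1 2:-→0 2:+→1 2:+→2 2:+→3 3:-→2 5:-→1 5:-→0 8:+→1 10:+→2 11:-→1 13:+→2 13:+→3 16:-→2 16:-→1 17:-→0 19:+→1 20:+→2 23:+→3 24:+→4 … peak 4.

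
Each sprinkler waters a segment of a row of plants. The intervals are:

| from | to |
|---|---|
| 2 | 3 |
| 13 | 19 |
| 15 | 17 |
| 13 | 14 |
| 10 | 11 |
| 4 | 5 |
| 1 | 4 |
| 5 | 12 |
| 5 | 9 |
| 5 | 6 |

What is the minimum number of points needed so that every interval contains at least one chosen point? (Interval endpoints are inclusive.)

5

Sorted: [2,3] [1,4] [4,5] [5,6] [5,9] [10,11] [5,12] [13,14] [15,17] [13,19]
{[2,3],[1,4]} hit by 3; {[4,5],[5,6],[5,9]} hit by 5; {[10,11],[5,12]} hit by 11; {[13,14]} hit by 14; {[15,17],[13,19]} hit by 17.
Points: 3, 5, 11, 14, 17 (5 total).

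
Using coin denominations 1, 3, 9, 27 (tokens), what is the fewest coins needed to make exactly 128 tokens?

Use the largest denomination that fits, subtract, and repeat.
128 − 4×27→20 − 2×9→2 − 2×1→0
Total coins = 4 + 2 + 2 = 8

8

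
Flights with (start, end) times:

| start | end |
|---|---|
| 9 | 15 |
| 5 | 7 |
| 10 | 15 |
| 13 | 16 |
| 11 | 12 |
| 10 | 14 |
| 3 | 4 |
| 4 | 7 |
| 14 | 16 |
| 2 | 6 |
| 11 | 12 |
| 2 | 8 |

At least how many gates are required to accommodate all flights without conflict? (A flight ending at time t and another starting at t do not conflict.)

5

The answer is the maximum number of intervals overlapping at any instant.
starts: [2, 2, 3, 4, 5, 9, 10, 10, 11, 11, 13, 14]
ends:   [4, 6, 7, 7, 8, 12, 12, 14, 15, 15, 16, 16]
s2→1 s2→2 s3→3 e4→2 s4→3 s5→4 e6→3 e7→2 e7→1 e8→0 s9→1 s10→2 s10→3 s11→4 s11→5  — peak 5.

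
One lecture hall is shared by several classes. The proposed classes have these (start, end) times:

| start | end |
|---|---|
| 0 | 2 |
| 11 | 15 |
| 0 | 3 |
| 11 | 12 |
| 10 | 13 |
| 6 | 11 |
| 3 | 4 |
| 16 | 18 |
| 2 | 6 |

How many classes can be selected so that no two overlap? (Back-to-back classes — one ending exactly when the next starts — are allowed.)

5

Sorted by end: (0,2)  (0,3)  (3,4)  (2,6)  (6,11)  (11,12)  (10,13)  (11,15)  (16,18)
take (0,2); take (3,4); take (6,11); take (11,12); take (16,18).
Selected 5 classes.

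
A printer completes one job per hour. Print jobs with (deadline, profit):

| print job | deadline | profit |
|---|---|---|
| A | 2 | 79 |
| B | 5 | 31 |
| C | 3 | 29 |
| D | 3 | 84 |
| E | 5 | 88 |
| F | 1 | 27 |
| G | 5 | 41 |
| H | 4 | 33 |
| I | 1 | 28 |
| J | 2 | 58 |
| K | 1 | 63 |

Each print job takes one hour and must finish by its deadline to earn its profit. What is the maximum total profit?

355

Take jobs in profit order; each goes to the latest open slot no later than its deadline.
Profit order: E=88 D=84 A=79 K=63 J=58 G=41 H=33 B=31 C=29 I=28 F=27
Assign: E→slot 5, D→slot 3, A→slot 2, K→slot 1, J skipped, G→slot 4, H skipped, B skipped, C skipped, I skipped, F skipped.
Slots: [1:K] [2:A] [3:D] [4:G] [5:E]
Profit = 63 + 79 + 84 + 41 + 88 = 355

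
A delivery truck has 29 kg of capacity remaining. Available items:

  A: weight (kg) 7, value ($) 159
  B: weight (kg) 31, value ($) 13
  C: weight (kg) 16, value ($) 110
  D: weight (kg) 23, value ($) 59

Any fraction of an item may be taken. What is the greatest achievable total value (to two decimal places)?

Sort by value per unit weight and fill in that order.
Ratios (sorted): A 22.71, C 6.88, D 2.57, B 0.42
take A (7 @ 159); take C (16 @ 110); take 6/23 of D → 15.39. Capacity used 29/29.
Total value = 284.39

284.39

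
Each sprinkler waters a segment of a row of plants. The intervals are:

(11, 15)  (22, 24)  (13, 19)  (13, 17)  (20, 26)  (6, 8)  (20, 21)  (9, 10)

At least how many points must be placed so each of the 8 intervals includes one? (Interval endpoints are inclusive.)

Sorted: [6,8] [9,10] [11,15] [13,17] [13,19] [20,21] [22,24] [20,26]
{[6,8]} hit by 8; {[9,10]} hit by 10; {[11,15],[13,17],[13,19]} hit by 15; {[20,21]} hit by 21; {[22,24],[20,26]} hit by 24.
Points: 8, 10, 15, 21, 24 (5 total).

5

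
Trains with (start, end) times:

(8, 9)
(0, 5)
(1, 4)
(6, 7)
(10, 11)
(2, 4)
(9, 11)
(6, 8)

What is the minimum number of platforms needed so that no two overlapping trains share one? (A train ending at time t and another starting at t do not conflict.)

3

Count concurrent intervals with a sweep; the peak is the room count.
Events (time:±→running): 0:+→1 1:+→2 2:+→3 … peak 3.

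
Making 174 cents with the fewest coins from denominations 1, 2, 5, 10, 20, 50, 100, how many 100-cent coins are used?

174 = 1×100 + 1×50 + 1×20 + 2×2
Count of 100: 1

1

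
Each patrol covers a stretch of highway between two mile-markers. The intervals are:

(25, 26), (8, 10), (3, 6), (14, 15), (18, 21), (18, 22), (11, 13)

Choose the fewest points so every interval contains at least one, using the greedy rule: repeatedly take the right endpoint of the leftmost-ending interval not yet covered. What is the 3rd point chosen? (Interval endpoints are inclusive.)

13

By right end: [3,6]  [8,10]  [11,13]  [14,15]  [18,21]  [18,22]  [25,26]
[3,6] uncovered → point at 6; [8,10] uncovered → point at 10; [11,13] uncovered → point at 13; [14,15] uncovered → point at 15; [18,21] uncovered → point at 21; [25,26] uncovered → point at 26.
Points: 6, 10, 13, 15, 21, 26 (6 total).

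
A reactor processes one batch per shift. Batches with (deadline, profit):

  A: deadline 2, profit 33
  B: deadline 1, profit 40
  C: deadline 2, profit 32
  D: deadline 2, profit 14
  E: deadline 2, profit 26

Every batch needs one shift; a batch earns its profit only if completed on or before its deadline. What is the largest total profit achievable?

73

Sort by profit descending; place each in the latest free slot ≤ its deadline.
Profit order: B=40 A=33 C=32 E=26 D=14
Assign: B→slot 1, A→slot 2, C skipped, E skipped, D skipped.
Slots: [1:B] [2:A]
Profit = 40 + 33 = 73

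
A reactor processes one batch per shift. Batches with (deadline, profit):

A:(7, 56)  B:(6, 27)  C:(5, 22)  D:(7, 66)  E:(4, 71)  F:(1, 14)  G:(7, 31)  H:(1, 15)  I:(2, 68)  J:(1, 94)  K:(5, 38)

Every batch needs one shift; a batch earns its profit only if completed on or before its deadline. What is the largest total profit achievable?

Sort by profit descending; place each in the latest free slot ≤ its deadline.
Profit order: J=94 E=71 I=68 D=66 A=56 K=38 G=31 B=27 C=22 H=15 F=14
Assign: J→slot 1, E→slot 4, I→slot 2, D→slot 7, A→slot 6, K→slot 5, G→slot 3, B skipped, C skipped, H skipped, F skipped.
Slots: [1:J] [2:I] [3:G] [4:E] [5:K] [6:A] [7:D]
Profit = 94 + 68 + 31 + 71 + 38 + 56 + 66 = 424

424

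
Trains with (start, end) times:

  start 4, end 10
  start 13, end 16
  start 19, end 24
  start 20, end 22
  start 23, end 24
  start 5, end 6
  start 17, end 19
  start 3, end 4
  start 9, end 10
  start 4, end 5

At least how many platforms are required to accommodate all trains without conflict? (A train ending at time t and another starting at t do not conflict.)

2

Events (time:±→running): 3:+→1 4:-→0 4:+→1 4:+→2 … peak 2.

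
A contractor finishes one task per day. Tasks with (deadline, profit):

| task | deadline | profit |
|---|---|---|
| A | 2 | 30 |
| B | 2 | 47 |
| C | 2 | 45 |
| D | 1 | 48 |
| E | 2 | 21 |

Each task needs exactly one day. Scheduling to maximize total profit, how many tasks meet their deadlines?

By profit: D(d1,48), B(d2,47), C(d2,45), A(d2,30), E(d2,21)
D→slot 1; B→slot 2; C skipped; A skipped; E skipped.
2 of 5 scheduled.

2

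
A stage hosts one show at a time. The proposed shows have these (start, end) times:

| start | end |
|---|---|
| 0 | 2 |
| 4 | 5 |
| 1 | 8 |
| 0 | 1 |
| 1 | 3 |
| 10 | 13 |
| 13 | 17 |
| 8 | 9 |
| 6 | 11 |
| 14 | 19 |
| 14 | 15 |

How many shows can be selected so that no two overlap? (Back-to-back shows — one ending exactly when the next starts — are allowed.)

Order by finish time; keep every interval that doesn't clash with the previous kept one.
By end time: (0,1), (0,2), (1,3), (4,5), (1,8), (8,9), (6,11), (10,13), (14,15), (13,17), (14,19).
Pick (0,1); next start ≥ 1 → (1,3); next start ≥ 3 → (4,5); next start ≥ 5 → (8,9); next start ≥ 9 → (10,13); next start ≥ 13 → (14,15).
Selected 6 shows.

6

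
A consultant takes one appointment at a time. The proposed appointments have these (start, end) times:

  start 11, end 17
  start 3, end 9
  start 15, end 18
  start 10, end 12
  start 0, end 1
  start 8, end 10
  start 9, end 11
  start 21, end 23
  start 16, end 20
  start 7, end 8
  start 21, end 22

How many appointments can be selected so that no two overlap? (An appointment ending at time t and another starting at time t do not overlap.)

6

Greedy by earliest finish: after sorting by end time, pick each interval compatible with the last pick.
By end time: (0,1), (7,8), (3,9), (8,10), (9,11), (10,12), (11,17), (15,18), (16,20), (21,22), (21,23).
Pick (0,1); next start ≥ 1 → (7,8); next start ≥ 8 → (8,10); next start ≥ 10 → (10,12); next start ≥ 12 → (15,18); next start ≥ 18 → (21,22).
Selected 6 appointments.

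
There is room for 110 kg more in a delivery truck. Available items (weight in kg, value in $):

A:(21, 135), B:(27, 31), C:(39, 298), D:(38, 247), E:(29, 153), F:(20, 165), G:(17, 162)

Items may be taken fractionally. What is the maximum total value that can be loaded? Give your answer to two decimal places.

846.00

Greedy by value/weight ratio, highest first.
Order: G (162/17=9.53) > F (165/20=8.25) > C (298/39=7.64) > D (247/38=6.50) > A (135/21=6.43) > E (153/29=5.28) > B (31/27=1.15)
Fill: take G (17 @ 162) → take F (20 @ 165) → take C (39 @ 298) → take 34/38 of D → 221.00; 110/110 used.
Total value = 846.00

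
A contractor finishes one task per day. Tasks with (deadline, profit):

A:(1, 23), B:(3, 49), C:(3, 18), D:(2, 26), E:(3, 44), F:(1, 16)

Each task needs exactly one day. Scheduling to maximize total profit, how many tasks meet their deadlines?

Take jobs in profit order; each goes to the latest open slot no later than its deadline.
By profit: B(d3,49), E(d3,44), D(d2,26), A(d1,23), C(d3,18), F(d1,16)
B→slot 3; E→slot 2; D→slot 1; A skipped; C skipped; F skipped.
3 of 6 scheduled.

3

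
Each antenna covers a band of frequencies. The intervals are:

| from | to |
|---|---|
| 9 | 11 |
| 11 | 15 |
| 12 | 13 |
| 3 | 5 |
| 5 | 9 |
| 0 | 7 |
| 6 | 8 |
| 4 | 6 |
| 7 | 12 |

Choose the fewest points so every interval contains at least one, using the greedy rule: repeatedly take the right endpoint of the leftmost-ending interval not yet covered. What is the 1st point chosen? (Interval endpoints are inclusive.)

5

Sorted: [3,5] [4,6] [0,7] [6,8] [5,9] [9,11] [7,12] [12,13] [11,15]
{[3,5],[4,6],[0,7]} hit by 5; {[6,8],[5,9]} hit by 8; {[9,11],[7,12]} hit by 11; {[12,13],[11,15]} hit by 13.
Points: 5, 8, 11, 13 (4 total).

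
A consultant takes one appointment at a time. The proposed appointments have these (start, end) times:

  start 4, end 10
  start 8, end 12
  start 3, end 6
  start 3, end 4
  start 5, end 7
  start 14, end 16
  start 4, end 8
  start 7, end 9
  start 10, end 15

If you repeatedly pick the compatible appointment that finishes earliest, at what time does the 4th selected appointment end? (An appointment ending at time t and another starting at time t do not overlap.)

15

Sorted by end: (3,4)  (3,6)  (5,7)  (4,8)  (7,9)  (4,10)  (8,12)  (10,15)  (14,16)
take (3,4); take (5,7); take (7,9); skip (8,12); take (10,15).
Selected: (3,4) (5,7) (7,9) (10,15)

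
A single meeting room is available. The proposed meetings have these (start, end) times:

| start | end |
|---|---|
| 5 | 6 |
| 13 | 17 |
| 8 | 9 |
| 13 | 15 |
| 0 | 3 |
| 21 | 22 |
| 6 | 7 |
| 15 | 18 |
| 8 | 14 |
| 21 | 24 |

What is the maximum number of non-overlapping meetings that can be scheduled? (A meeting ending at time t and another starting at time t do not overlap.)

7

Order by finish time; keep every interval that doesn't clash with the previous kept one.
Sorted by end: (0,3)  (5,6)  (6,7)  (8,9)  (8,14)  (13,15)  (13,17)  (15,18)  (21,22)  (21,24)
take (0,3); take (5,6); take (6,7); take (8,9); skip (8,14); take (13,15); take (15,18); take (21,22); skip (21,24).
Selected 7 meetings.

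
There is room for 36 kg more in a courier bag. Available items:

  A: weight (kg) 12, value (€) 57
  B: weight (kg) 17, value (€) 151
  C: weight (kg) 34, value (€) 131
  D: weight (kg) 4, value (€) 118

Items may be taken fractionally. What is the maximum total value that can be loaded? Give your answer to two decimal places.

Sort by value per unit weight and fill in that order.
Ratios (sorted): D 29.50, B 8.88, A 4.75, C 3.85
take D (4 @ 118); take B (17 @ 151); take A (12 @ 57); take 3/34 of C → 11.56. Capacity used 36/36.
Total value = 337.56

337.56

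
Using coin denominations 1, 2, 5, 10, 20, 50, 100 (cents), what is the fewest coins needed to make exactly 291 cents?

6

291 = 2×100 + 1×50 + 2×20 + 1×1
Total coins = 2 + 1 + 2 + 1 = 6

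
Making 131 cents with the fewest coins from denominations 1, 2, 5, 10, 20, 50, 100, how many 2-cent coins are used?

Greedy: take as many of the largest coin as possible, then repeat with the remainder.
131 = 1×100 + 1×20 + 1×10 + 1×1
Count of 2: 0

0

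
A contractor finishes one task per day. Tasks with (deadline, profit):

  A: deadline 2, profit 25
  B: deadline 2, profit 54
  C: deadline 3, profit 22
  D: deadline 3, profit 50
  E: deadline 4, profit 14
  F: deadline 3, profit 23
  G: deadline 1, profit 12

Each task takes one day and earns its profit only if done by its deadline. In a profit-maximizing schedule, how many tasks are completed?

Take jobs in profit order; each goes to the latest open slot no later than its deadline.
Profit order: B=54 D=50 A=25 F=23 C=22 E=14 G=12
Assign: B→slot 2, D→slot 3, A→slot 1, F skipped, C skipped, E→slot 4, G skipped.
Slots: [1:A] [2:B] [3:D] [4:E]
4 of 7 scheduled.

4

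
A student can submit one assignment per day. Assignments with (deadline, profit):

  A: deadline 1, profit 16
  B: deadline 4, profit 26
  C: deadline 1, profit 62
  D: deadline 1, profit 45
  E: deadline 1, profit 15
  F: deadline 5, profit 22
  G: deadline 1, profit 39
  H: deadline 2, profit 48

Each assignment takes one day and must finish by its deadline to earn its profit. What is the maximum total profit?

Take jobs in profit order; each goes to the latest open slot no later than its deadline.
By profit: C(d1,62), H(d2,48), D(d1,45), G(d1,39), B(d4,26), F(d5,22), A(d1,16), E(d1,15)
C→slot 1; H→slot 2; D skipped; G skipped; B→slot 4; F→slot 5; A skipped; E skipped.
Profit = 62 + 48 + 26 + 22 = 158

158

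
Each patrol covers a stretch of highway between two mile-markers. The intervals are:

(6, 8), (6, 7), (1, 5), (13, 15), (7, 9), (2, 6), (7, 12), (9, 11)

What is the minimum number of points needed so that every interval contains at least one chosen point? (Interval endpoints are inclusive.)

Sort by right endpoint; whenever an interval is uncovered, place a point at its right end.
By right end: [1,5]  [2,6]  [6,7]  [6,8]  [7,9]  [9,11]  [7,12]  [13,15]
[1,5] uncovered → point at 5; [6,7] uncovered → point at 7; [9,11] uncovered → point at 11; [13,15] uncovered → point at 15.
Points: 5, 7, 11, 15 (4 total).

4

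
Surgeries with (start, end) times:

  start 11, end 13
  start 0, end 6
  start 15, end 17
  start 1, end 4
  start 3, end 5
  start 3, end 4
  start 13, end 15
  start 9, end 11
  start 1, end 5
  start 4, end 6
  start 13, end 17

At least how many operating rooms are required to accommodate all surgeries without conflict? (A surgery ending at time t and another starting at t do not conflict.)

The answer is the maximum number of intervals overlapping at any instant.
starts: [0, 1, 1, 3, 3, 4, 9, 11, 13, 13, 15]
ends:   [4, 4, 5, 5, 6, 6, 11, 13, 15, 17, 17]
s0→1 s1→2 s1→3 s3→4 s3→5  — peak 5.

5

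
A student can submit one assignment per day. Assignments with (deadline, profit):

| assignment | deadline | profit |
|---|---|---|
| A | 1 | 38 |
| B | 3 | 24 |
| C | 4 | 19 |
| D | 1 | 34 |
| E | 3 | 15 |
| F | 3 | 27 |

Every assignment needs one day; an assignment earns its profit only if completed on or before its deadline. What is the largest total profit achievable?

Sort by profit descending; place each in the latest free slot ≤ its deadline.
Profit order: A=38 D=34 F=27 B=24 C=19 E=15
Assign: A→slot 1, D skipped, F→slot 3, B→slot 2, C→slot 4, E skipped.
Slots: [1:A] [2:B] [3:F] [4:C]
Profit = 38 + 24 + 27 + 19 = 108

108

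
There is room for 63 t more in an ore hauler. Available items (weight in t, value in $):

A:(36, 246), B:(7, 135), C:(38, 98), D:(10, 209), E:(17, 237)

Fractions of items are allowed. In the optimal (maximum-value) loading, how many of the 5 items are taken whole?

Sort by value per unit weight and fill in that order.
Order: D (209/10=20.90) > B (135/7=19.29) > E (237/17=13.94) > A (246/36=6.83) > C (98/38=2.58)
Fill: take D (10 @ 209) → take B (7 @ 135) → take E (17 @ 237) → take 29/36 of A → 198.17; 63/63 used.
3 item(s) taken whole; one partial (take 29/36 of A).

3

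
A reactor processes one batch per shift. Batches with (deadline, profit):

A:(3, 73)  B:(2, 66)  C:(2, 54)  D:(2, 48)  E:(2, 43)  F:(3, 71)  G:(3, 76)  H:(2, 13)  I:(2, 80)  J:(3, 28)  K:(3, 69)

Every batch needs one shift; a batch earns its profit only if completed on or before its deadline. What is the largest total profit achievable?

Profit order: I=80 G=76 A=73 F=71 K=69 B=66 C=54 D=48 E=43 J=28 H=13
Assign: I→slot 2, G→slot 3, A→slot 1, F skipped, K skipped, B skipped, C skipped, D skipped, E skipped, J skipped, H skipped.
Slots: [1:A] [2:I] [3:G]
Profit = 73 + 80 + 76 = 229

229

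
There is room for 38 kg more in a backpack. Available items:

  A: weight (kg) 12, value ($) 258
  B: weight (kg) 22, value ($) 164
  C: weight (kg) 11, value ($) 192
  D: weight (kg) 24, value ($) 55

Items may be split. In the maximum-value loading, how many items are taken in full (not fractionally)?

2

Order: A (258/12=21.50) > C (192/11=17.45) > B (164/22=7.45) > D (55/24=2.29)
Fill: take A (12 @ 258) → take C (11 @ 192) → take 15/22 of B → 111.82; 38/38 used.
2 item(s) taken whole; one partial (take 15/22 of B).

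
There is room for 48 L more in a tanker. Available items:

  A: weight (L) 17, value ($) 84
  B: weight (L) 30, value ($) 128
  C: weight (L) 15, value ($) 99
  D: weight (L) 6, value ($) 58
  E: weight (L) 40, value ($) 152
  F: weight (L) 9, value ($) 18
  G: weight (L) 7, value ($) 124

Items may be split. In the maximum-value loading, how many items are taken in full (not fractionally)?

4

Greedy by value/weight ratio, highest first.
Order: G (124/7=17.71) > D (58/6=9.67) > C (99/15=6.60) > A (84/17=4.94) > B (128/30=4.27) > E (152/40=3.80) > F (18/9=2.00)
Fill: take G (7 @ 124) → take D (6 @ 58) → take C (15 @ 99) → take A (17 @ 84) → take 3/30 of B → 12.80; 48/48 used.
4 item(s) taken whole; one partial (take 3/30 of B).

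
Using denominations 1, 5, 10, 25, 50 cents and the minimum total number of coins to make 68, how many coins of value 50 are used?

Greedy: take as many of the largest coin as possible, then repeat with the remainder.
68 = 1×50 + 1×10 + 1×5 + 3×1
Count of 50: 1

1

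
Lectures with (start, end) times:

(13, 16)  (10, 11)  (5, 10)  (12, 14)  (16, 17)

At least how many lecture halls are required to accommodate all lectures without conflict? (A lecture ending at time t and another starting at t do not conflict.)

starts: [5, 10, 12, 13, 16]
ends:   [10, 11, 14, 16, 17]
s5→1 e10→0 s10→1 e11→0 s12→1 s13→2  — peak 2.

2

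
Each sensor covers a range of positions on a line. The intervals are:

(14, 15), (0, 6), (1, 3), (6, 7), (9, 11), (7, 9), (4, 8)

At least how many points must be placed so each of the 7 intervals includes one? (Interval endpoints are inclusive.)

Sort by right endpoint; whenever an interval is uncovered, place a point at its right end.
By right end: [1,3]  [0,6]  [6,7]  [4,8]  [7,9]  [9,11]  [14,15]
[1,3] uncovered → point at 3; [6,7] uncovered → point at 7; [9,11] uncovered → point at 11; [14,15] uncovered → point at 15.
Points: 3, 7, 11, 15 (4 total).

4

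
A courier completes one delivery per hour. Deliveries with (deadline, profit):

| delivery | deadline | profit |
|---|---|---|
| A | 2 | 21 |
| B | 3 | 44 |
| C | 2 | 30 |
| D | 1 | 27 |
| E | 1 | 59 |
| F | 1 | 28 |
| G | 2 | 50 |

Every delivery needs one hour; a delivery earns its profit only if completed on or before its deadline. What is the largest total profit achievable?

153

Take jobs in profit order; each goes to the latest open slot no later than its deadline.
Profit order: E=59 G=50 B=44 C=30 F=28 D=27 A=21
Assign: E→slot 1, G→slot 2, B→slot 3, C skipped, F skipped, D skipped, A skipped.
Slots: [1:E] [2:G] [3:B]
Profit = 59 + 50 + 44 = 153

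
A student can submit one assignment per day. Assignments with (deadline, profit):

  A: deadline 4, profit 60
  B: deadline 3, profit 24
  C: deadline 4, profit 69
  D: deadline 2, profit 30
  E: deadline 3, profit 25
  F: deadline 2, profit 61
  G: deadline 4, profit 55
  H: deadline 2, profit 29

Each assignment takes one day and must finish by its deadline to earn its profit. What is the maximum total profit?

245

By profit: C(d4,69), F(d2,61), A(d4,60), G(d4,55), D(d2,30), H(d2,29), E(d3,25), B(d3,24)
C→slot 4; F→slot 2; A→slot 3; G→slot 1; D skipped; H skipped; E skipped; B skipped.
Profit = 55 + 61 + 60 + 69 = 245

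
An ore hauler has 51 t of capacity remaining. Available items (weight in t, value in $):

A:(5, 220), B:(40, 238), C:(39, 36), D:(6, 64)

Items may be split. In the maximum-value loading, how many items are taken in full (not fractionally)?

3

Greedy by value/weight ratio, highest first.
Order: A (220/5=44.00) > D (64/6=10.67) > B (238/40=5.95) > C (36/39=0.92)
Fill: take A (5 @ 220) → take D (6 @ 64) → take B (40 @ 238); 51/51 used.
3 item(s) taken whole.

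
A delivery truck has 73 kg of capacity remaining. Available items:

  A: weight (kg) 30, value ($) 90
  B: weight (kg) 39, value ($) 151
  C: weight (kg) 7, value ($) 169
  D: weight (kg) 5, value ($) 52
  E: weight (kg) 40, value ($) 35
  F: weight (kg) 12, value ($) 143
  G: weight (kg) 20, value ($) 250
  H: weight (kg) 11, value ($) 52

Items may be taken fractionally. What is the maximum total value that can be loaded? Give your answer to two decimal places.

735.69

Ratios (sorted): C 24.14, G 12.50, F 11.92, D 10.40, H 4.73, B 3.87, A 3.00, E 0.88
take C (7 @ 169); take G (20 @ 250); take F (12 @ 143); take D (5 @ 52); take H (11 @ 52); take 18/39 of B → 69.69. Capacity used 73/73.
Total value = 735.69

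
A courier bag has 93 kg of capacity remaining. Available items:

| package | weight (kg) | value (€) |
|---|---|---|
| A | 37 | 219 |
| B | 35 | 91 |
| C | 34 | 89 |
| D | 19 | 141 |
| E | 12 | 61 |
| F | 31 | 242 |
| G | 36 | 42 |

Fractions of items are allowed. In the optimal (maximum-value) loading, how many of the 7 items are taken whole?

Ratios (sorted): F 7.81, D 7.42, A 5.92, E 5.08, C 2.62, B 2.60, G 1.17
take F (31 @ 242); take D (19 @ 141); take A (37 @ 219); take 6/12 of E → 30.50. Capacity used 93/93.
3 item(s) taken whole; one partial (take 6/12 of E).

3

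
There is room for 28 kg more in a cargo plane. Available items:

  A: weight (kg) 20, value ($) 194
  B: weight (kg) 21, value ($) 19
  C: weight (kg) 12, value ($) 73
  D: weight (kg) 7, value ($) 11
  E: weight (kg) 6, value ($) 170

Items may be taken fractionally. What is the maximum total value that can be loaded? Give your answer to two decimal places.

Greedy by value/weight ratio, highest first.
Order: E (170/6=28.33) > A (194/20=9.70) > C (73/12=6.08) > D (11/7=1.57) > B (19/21=0.90)
Fill: take E (6 @ 170) → take A (20 @ 194) → take 2/12 of C → 12.17; 28/28 used.
Total value = 376.17

376.17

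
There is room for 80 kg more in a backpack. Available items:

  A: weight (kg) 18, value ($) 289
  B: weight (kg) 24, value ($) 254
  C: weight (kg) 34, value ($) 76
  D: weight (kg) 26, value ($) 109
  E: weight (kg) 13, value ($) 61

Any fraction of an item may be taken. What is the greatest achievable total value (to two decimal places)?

Greedy by value/weight ratio, highest first.
Order: A (289/18=16.06) > B (254/24=10.58) > E (61/13=4.69) > D (109/26=4.19) > C (76/34=2.24)
Fill: take A (18 @ 289) → take B (24 @ 254) → take E (13 @ 61) → take 25/26 of D → 104.81; 80/80 used.
Total value = 708.81

708.81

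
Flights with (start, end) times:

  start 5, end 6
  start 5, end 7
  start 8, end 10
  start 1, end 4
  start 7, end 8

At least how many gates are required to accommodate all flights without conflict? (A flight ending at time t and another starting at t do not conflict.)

2

Count concurrent intervals with a sweep; the peak is the room count.
starts: [1, 5, 5, 7, 8]
ends:   [4, 6, 7, 8, 10]
s1→1 e4→0 s5→1 s5→2  — peak 2.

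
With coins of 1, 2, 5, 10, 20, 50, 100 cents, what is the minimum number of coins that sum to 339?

Greedy: take as many of the largest coin as possible, then repeat with the remainder.
339 = 3×100 + 1×20 + 1×10 + 1×5 + 2×2
Total coins = 3 + 1 + 1 + 1 + 2 = 8

8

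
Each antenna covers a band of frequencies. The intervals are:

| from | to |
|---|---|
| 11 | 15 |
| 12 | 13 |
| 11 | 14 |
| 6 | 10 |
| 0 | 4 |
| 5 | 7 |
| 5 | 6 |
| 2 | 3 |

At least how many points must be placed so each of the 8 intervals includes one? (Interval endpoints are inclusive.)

3

By right end: [2,3]  [0,4]  [5,6]  [5,7]  [6,10]  [12,13]  [11,14]  [11,15]
[2,3] uncovered → point at 3; [5,6] uncovered → point at 6; [12,13] uncovered → point at 13.
Points: 3, 6, 13 (3 total).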